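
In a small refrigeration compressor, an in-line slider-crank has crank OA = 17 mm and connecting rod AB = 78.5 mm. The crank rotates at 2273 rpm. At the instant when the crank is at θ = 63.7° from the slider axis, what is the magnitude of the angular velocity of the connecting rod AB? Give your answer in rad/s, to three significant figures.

23.3

ω = 238 rad/s (converted from 2273 rpm).
The rod makes angle φ with the slider axis where L sinφ = r sinθ; differentiating, L cosφ·φ̇ = r ω cosθ.
L cosφ = √(L² − r² sin²θ) = 0.077006 m.
|ω_rod| = r ω |cosθ| / √(L² − r² sin²θ) = 0.017·238·0.44307/0.077006 = 23.282 rad/s.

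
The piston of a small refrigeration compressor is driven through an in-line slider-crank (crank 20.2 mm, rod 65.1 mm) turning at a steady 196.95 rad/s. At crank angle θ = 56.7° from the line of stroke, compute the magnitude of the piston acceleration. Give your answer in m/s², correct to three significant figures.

336

ω = 196.9 rad/s
x(θ) = r cosθ + √(L² − r² sin²θ); with ω constant, a = ω²·d²x/dθ².
d²x/dθ² = −r cosθ − r²(cos2θ)/√u − r⁴ sin²2θ/(4u^{3/2}),  u = L² − r² sin²θ = 0.00395296 m².
Substituting r = 0.0202 m, L = 0.0651 m, θ = 56.7°: d²x/dθ² = -0.0086539 m.
a = ω²·d²x/dθ² = (196.9)²·(-0.0086539) = -335.68 m/s²;  |a| = 335.68 m/s².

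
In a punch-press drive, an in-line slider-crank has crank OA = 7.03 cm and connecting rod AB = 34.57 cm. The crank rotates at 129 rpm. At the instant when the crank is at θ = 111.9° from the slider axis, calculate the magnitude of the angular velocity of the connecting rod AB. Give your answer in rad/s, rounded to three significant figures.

1.04

ω = 13.51 rad/s (converted from 129 rpm).
The rod makes angle φ with the slider axis where L sinφ = r sinθ; differentiating, L cosφ·φ̇ = r ω cosθ.
L cosφ = √(L² − r² sin²θ) = 0.33949 m.
|ω_rod| = r ω |cosθ| / √(L² − r² sin²θ) = 0.0703·13.51·0.37299/0.33949 = 1.0434 rad/s.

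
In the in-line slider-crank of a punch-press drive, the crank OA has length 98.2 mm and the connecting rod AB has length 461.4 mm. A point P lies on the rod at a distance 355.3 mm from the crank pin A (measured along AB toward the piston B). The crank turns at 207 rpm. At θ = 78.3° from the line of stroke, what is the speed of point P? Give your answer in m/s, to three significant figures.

ω = 21.68 rad/s.  Crank-pin speed |V_A| = rω = 2.1287 m/s, perpendicular to OA.
Rod angle: sinφ = −(r/L) sinθ ⇒ φ = -12.029°; ω_rod = −rω cosθ/√(L²−r²sin²θ) = -0.95657 rad/s.
V_P = V_A + ω_rod × AP, with AP = 0.3553 m along the rod.
Components: V_Px = −rω sinθ − a·ω_rod·sinφ = -2.1553 m/s;  V_Py = rω cosθ + a·ω_rod·cosφ = +0.099263 m/s.
|V_P| = √(V_Px² + V_Py²) = 2.1576 m/s.

2.16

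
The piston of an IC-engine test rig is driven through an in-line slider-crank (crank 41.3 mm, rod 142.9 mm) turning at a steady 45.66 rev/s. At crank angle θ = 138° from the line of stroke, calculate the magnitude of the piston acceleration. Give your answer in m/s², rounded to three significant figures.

2400

ω = 2π·45.7 = 286.9 rad/s
x(θ) = r cosθ + √(L² − r² sin²θ); with ω constant, a = ω²·d²x/dθ².
d²x/dθ² = −r cosθ − r²(cos2θ)/√u − r⁴ sin²2θ/(4u^{3/2}),  u = L² − r² sin²θ = 0.0196567 m².
Substituting r = 0.0413 m, L = 0.1429 m, θ = 138°: d²x/dθ² = +0.029159 m.
a = ω²·d²x/dθ² = (286.9)²·(+0.029159) = +2400 m/s²;  |a| = 2400 m/s².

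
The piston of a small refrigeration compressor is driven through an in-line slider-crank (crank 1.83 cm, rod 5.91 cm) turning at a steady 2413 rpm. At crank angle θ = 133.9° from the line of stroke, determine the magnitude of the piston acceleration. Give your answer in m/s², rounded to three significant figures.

ω = 2π·2413/60 = 252.7 rad/s
x(θ) = r cosθ + √(L² − r² sin²θ); with ω constant, a = ω²·d²x/dθ².
d²x/dθ² = −r cosθ − r²(cos2θ)/√u − r⁴ sin²2θ/(4u^{3/2}),  u = L² − r² sin²θ = 0.00331894 m².
Substituting r = 0.0183 m, L = 0.0591 m, θ = 133.9°: d²x/dθ² = +0.012766 m.
a = ω²·d²x/dθ² = (252.7)²·(+0.012766) = +815.13 m/s²;  |a| = 815.13 m/s².

815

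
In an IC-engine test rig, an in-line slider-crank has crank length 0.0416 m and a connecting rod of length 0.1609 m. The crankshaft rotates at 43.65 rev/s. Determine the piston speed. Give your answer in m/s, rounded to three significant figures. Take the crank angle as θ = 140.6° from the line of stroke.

5.78

ω = 2π·43.6 = 274.3 rad/s
For an in-line slider-crank, x = r cosθ + √(L² − r² sin²θ), so v = −rω sinθ·[1 + r cosθ/√(L² − r² sin²θ)].
With r = 0.0416 m, L = 0.1609 m, θ = 140.6°: √(L² − r² sin²θ) = 0.15872 m.
v = −0.0416·274.3·0.63473·[1 + 0.0416·-0.77273/0.15872] = -5.7751 m/s.
|v| = 5.7751 m/s.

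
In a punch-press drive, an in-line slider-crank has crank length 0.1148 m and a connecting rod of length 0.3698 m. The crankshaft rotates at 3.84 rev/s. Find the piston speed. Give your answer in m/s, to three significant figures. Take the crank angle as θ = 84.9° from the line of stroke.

2.84

ω = 2π·3.84 = 24.13 rad/s
For an in-line slider-crank, x = r cosθ + √(L² − r² sin²θ), so v = −rω sinθ·[1 + r cosθ/√(L² − r² sin²θ)].
With r = 0.1148 m, L = 0.3698 m, θ = 84.9°: √(L² − r² sin²θ) = 0.35168 m.
v = −0.1148·24.13·0.99604·[1 + 0.1148·0.08889/0.35168] = -2.8389 m/s.
|v| = 2.8389 m/s.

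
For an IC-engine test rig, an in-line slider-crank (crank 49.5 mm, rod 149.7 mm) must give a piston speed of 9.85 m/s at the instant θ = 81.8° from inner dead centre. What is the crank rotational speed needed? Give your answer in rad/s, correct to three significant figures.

For an in-line slider-crank, |v_piston| = rω|sinθ|·[1 + r cosθ/√(L² − r² sin²θ)].
With r = 0.0495 m, L = 0.1497 m, θ = 81.8°: the bracketed kinematic factor |dx/dθ| = 0.051439 m.
ω = v/|dx/dθ| = 9.85/0.051439 = 191.49 rad/s.

191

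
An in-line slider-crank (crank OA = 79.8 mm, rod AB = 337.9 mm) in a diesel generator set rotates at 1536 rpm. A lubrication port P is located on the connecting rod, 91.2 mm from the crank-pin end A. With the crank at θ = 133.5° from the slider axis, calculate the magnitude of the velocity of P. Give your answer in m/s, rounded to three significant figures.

ω = 160.8 rad/s.  Crank-pin speed |V_A| = rω = 12.836 m/s, perpendicular to OA.
Rod angle: sinφ = −(r/L) sinθ ⇒ φ = -9.864°; ω_rod = −rω cosθ/√(L²−r²sin²θ) = +26.541 rad/s.
V_P = V_A + ω_rod × AP, with AP = 0.0912 m along the rod.
Components: V_Px = −rω sinθ − a·ω_rod·sinφ = -8.8961 m/s;  V_Py = rω cosθ + a·ω_rod·cosφ = -6.4508 m/s.
|V_P| = √(V_Px² + V_Py²) = 10.989 m/s.

11.0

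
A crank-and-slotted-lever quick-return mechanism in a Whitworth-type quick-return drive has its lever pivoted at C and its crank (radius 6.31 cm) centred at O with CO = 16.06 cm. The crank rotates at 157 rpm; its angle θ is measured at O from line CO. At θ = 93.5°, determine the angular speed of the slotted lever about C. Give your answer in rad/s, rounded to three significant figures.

1.94

ω = 16.44 rad/s (from 157 rpm).
Crank pin A relative to C: A = (d + r cosθ, r sinθ); lever angle φ = atan2(r sinθ, d + r cosθ).
Differentiating tanφ: φ̇ = rω(d cosθ + r)/(d² + r² + 2dr cosθ).
d² + r² + 2dr cosθ = |CA|² = 0.0285367 m²;  d cosθ + r = +0.053296 m.
|ω_lever| = |0.0631·16.44·+0.053296| / 0.0285367 = 1.9375 rad/s.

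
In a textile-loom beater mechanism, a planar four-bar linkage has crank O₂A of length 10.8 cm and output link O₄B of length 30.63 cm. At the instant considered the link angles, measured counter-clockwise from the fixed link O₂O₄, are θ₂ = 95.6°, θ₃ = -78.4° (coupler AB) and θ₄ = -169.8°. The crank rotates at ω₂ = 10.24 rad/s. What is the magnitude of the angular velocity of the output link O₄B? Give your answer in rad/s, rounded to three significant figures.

0.378

ω₂ = 10.24 rad/s
Differentiating the loop-closure r₂e^{iθ₂}+r₃e^{iθ₃}=r₁+r₄e^{iθ₄} gives r₂ω₂e^{iθ₂}+r₃ω₃e^{iθ₃}=r₄ω₄e^{iθ₄}.
Eliminating the other unknown: ω₄ = r₂ω₂ sin(θ₂−θ₃) / [r₄ sin(θ₄−θ₃)].
Numerator sine = +0.10453; denominator sine = -0.99970.
Result = 0.108·10.24·(+0.10453) / (0.3063·(-0.99970)) = -0.37752 rad/s; magnitude 0.37752 rad/s.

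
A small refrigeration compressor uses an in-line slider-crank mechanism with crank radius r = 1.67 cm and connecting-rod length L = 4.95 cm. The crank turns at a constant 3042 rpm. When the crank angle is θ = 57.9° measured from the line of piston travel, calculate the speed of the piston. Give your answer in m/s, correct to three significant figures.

5.35

ω = 2π·3042/60 = 318.6 rad/s
For an in-line slider-crank, x = r cosθ + √(L² − r² sin²θ), so v = −rω sinθ·[1 + r cosθ/√(L² − r² sin²θ)].
With r = 0.0167 m, L = 0.0495 m, θ = 57.9°: √(L² − r² sin²θ) = 0.047435 m.
v = −0.0167·318.6·0.84712·[1 + 0.0167·0.53140/0.047435] = -5.3497 m/s.
|v| = 5.3497 m/s.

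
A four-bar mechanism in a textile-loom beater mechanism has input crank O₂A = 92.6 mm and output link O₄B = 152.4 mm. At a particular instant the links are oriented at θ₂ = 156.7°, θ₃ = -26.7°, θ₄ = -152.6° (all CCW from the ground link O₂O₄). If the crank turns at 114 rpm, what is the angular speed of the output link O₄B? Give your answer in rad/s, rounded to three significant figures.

0.531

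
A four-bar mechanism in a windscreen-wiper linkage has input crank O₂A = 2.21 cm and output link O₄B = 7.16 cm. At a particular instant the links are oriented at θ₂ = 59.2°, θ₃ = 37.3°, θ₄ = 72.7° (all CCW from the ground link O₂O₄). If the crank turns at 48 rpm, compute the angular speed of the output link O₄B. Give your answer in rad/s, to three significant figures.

0.999

ω₂ = 5.027 rad/s (from 48 rpm).
Differentiating the loop-closure r₂e^{iθ₂}+r₃e^{iθ₃}=r₁+r₄e^{iθ₄} gives r₂ω₂e^{iθ₂}+r₃ω₃e^{iθ₃}=r₄ω₄e^{iθ₄}.
Eliminating the other unknown: ω₄ = r₂ω₂ sin(θ₂−θ₃) / [r₄ sin(θ₄−θ₃)].
Numerator sine = +0.37299; denominator sine = +0.57928.
Result = 0.0221·5.027·(+0.37299) / (0.0716·(+0.57928)) = +0.99897 rad/s; magnitude 0.99897 rad/s.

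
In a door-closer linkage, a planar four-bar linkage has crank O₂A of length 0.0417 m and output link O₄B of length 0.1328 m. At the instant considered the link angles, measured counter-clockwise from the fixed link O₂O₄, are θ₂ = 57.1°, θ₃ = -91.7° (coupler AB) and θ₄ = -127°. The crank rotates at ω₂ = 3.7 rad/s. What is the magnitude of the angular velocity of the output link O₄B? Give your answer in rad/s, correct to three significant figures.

1.04

ω₂ = 3.7 rad/s
Differentiating the loop-closure r₂e^{iθ₂}+r₃e^{iθ₃}=r₁+r₄e^{iθ₄} gives r₂ω₂e^{iθ₂}+r₃ω₃e^{iθ₃}=r₄ω₄e^{iθ₄}.
Eliminating the other unknown: ω₄ = r₂ω₂ sin(θ₂−θ₃) / [r₄ sin(θ₄−θ₃)].
Numerator sine = +0.51803; denominator sine = -0.57786.
Result = 0.0417·3.7·(+0.51803) / (0.1328·(-0.57786)) = -1.0415 rad/s; magnitude 1.0415 rad/s.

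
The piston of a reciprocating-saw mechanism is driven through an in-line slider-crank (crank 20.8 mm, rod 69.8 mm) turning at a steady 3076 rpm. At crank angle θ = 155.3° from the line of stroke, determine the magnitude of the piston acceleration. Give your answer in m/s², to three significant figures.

1530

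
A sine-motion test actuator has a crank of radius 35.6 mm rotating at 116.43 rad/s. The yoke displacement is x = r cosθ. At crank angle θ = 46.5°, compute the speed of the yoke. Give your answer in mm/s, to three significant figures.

3010

ω = 116.4 rad/s
x = r cosθ ⇒ ẋ = −rω sinθ.
|v| = rω|sinθ| = 0.0356·116.4·|sin 46.5°| = 3.0066 m/s = 3006.6 mm/s.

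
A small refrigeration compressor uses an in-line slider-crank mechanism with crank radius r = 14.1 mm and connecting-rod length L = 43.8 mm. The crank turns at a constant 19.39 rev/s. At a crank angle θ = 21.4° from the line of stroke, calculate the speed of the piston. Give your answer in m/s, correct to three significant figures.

0.816

ω = 2π·19.4 = 121.8 rad/s
For an in-line slider-crank, x = r cosθ + √(L² − r² sin²θ), so v = −rω sinθ·[1 + r cosθ/√(L² − r² sin²θ)].
With r = 0.0141 m, L = 0.0438 m, θ = 21.4°: √(L² − r² sin²θ) = 0.043497 m.
v = −0.0141·121.8·0.36488·[1 + 0.0141·0.93106/0.043497] = -0.81597 m/s.
|v| = 0.81597 m/s.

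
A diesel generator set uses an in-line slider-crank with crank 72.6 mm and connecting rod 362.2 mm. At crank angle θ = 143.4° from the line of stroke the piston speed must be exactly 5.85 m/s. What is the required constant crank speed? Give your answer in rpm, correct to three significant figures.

1540

For an in-line slider-crank, |v_piston| = rω|sinθ|·[1 + r cosθ/√(L² − r² sin²θ)].
With r = 0.0726 m, L = 0.3622 m, θ = 143.4°: the bracketed kinematic factor |dx/dθ| = 0.03627 m.
ω = v/|dx/dθ| = 5.85/0.03627 = 161.29 rad/s.
N = 60ω/(2π) = 1540.2 rpm.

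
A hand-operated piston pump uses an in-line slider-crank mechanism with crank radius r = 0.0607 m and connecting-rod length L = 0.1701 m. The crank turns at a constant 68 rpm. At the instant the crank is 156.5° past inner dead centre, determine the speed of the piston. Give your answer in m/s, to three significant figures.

0.115

ω = 2π·68/60 = 7.121 rad/s
For an in-line slider-crank, x = r cosθ + √(L² − r² sin²θ), so v = −rω sinθ·[1 + r cosθ/√(L² − r² sin²θ)].
With r = 0.0607 m, L = 0.1701 m, θ = 156.5°: √(L² − r² sin²θ) = 0.16837 m.
v = −0.0607·7.121·0.39875·[1 + 0.0607·-0.91706/0.16837] = -0.11537 m/s.
|v| = 0.11537 m/s.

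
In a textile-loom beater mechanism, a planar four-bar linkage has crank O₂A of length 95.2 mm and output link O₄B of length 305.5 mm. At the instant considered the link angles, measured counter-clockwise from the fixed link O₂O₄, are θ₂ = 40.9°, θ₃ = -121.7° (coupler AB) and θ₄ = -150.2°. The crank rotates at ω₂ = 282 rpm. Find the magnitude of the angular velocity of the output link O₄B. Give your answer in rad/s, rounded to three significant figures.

5.77

ω₂ = 29.53 rad/s (from 282 rpm).
Differentiating the loop-closure r₂e^{iθ₂}+r₃e^{iθ₃}=r₁+r₄e^{iθ₄} gives r₂ω₂e^{iθ₂}+r₃ω₃e^{iθ₃}=r₄ω₄e^{iθ₄}.
Eliminating the other unknown: ω₄ = r₂ω₂ sin(θ₂−θ₃) / [r₄ sin(θ₄−θ₃)].
Numerator sine = +0.29904; denominator sine = -0.47716.
Result = 0.0952·29.53·(+0.29904) / (0.3055·(-0.47716)) = -5.7673 rad/s; magnitude 5.7673 rad/s.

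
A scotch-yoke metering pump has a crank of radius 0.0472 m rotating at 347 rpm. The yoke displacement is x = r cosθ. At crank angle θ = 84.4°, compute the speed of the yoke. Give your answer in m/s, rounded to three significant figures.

ω = 36.34 rad/s (from 347 rpm).
x = r cosθ ⇒ ẋ = −rω sinθ.
|v| = rω|sinθ| = 0.0472·36.34·|sin 84.4°| = 1.707 m/s.

1.71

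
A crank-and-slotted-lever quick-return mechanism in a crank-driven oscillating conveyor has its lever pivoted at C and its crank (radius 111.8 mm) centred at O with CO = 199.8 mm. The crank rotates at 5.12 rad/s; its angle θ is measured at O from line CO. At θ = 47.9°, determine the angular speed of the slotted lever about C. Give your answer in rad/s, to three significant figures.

ω = 5.12 rad/s
Crank pin A relative to C: A = (d + r cosθ, r sinθ); lever angle φ = atan2(r sinθ, d + r cosθ).
Differentiating tanφ: φ̇ = rω(d cosθ + r)/(d² + r² + 2dr cosθ).
d² + r² + 2dr cosθ = |CA|² = 0.0823708 m²;  d cosθ + r = +0.24575 m.
|ω_lever| = |0.1118·5.12·+0.24575| / 0.0823708 = 1.7078 rad/s.

1.71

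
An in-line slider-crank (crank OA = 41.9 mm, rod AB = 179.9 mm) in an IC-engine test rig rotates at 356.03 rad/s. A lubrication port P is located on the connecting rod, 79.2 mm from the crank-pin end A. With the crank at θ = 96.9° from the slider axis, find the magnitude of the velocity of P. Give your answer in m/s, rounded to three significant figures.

14.7

ω = 356 rad/s.  Crank-pin speed |V_A| = rω = 14.918 m/s, perpendicular to OA.
Rod angle: sinφ = −(r/L) sinθ ⇒ φ = -13.369°; ω_rod = −rω cosθ/√(L²−r²sin²θ) = +10.239 rad/s.
V_P = V_A + ω_rod × AP, with AP = 0.0792 m along the rod.
Components: V_Px = −rω sinθ − a·ω_rod·sinφ = -14.622 m/s;  V_Py = rω cosθ + a·ω_rod·cosφ = -1.0032 m/s.
|V_P| = √(V_Px² + V_Py²) = 14.656 m/s.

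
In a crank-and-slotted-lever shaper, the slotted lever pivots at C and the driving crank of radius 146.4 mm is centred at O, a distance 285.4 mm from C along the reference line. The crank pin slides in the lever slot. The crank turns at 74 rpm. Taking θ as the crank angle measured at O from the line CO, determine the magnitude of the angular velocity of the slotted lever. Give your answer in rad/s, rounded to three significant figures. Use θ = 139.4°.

2.02

ω = 7.749 rad/s (from 74 rpm).
Crank pin A relative to C: A = (d + r cosθ, r sinθ); lever angle φ = atan2(r sinθ, d + r cosθ).
Differentiating tanφ: φ̇ = rω(d cosθ + r)/(d² + r² + 2dr cosθ).
d² + r² + 2dr cosθ = |CA|² = 0.0394375 m²;  d cosθ + r = -0.070296 m.
|ω_lever| = |0.1464·7.749·-0.070296| / 0.0394375 = 2.0222 rad/s.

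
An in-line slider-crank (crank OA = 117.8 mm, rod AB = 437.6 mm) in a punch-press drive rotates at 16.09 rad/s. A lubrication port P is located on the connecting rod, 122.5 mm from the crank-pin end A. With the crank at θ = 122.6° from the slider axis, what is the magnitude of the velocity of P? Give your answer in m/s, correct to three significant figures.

1.70

ω = 16.09 rad/s.  Crank-pin speed |V_A| = rω = 1.8954 m/s, perpendicular to OA.
Rod angle: sinφ = −(r/L) sinθ ⇒ φ = -13.108°; ω_rod = −rω cosθ/√(L²−r²sin²θ) = +2.396 rad/s.
V_P = V_A + ω_rod × AP, with AP = 0.1225 m along the rod.
Components: V_Px = −rω sinθ − a·ω_rod·sinφ = -1.5302 m/s;  V_Py = rω cosθ + a·ω_rod·cosφ = -0.73532 m/s.
|V_P| = √(V_Px² + V_Py²) = 1.6977 m/s.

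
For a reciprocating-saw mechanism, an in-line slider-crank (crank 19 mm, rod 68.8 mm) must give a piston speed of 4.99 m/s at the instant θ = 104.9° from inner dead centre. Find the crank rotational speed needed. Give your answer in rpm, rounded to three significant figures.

For an in-line slider-crank, |v_piston| = rω|sinθ|·[1 + r cosθ/√(L² − r² sin²θ)].
With r = 0.019 m, L = 0.0688 m, θ = 104.9°: the bracketed kinematic factor |dx/dθ| = 0.017008 m.
ω = v/|dx/dθ| = 4.99/0.017008 = 293.39 rad/s.
N = 60ω/(2π) = 2801.6 rpm.

2800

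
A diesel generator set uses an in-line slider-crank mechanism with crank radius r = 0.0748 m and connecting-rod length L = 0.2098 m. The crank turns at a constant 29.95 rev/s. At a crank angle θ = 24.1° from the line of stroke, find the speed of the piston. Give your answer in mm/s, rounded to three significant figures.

ω = 2π·29.9 = 188.2 rad/s
For an in-line slider-crank, x = r cosθ + √(L² − r² sin²θ), so v = −rω sinθ·[1 + r cosθ/√(L² − r² sin²θ)].
With r = 0.0748 m, L = 0.2098 m, θ = 24.1°: √(L² − r² sin²θ) = 0.20756 m.
v = −0.0748·188.2·0.40833·[1 + 0.0748·0.91283/0.20756] = -7.6384 m/s.
|v| = 7.6384 m/s = 7638.4 mm/s.

7640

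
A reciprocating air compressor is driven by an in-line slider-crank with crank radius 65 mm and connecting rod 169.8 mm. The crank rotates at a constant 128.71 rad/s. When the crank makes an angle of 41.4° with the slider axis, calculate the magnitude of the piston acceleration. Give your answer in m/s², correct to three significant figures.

ω = 128.7 rad/s
x(θ) = r cosθ + √(L² − r² sin²θ); with ω constant, a = ω²·d²x/dθ².
d²x/dθ² = −r cosθ − r²(cos2θ)/√u − r⁴ sin²2θ/(4u^{3/2}),  u = L² − r² sin²θ = 0.0269843 m².
Substituting r = 0.065 m, L = 0.1698 m, θ = 41.4°: d²x/dθ² = -0.052972 m.
a = ω²·d²x/dθ² = (128.7)²·(-0.052972) = -877.54 m/s²;  |a| = 877.54 m/s².

878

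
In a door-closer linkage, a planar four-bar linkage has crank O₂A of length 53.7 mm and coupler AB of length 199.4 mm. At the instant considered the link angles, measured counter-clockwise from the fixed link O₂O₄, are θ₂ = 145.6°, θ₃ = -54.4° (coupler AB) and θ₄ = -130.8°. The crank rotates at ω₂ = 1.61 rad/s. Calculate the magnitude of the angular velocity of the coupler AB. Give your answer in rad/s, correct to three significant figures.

ω₂ = 1.61 rad/s
Differentiating the loop-closure r₂e^{iθ₂}+r₃e^{iθ₃}=r₁+r₄e^{iθ₄} gives r₂ω₂e^{iθ₂}+r₃ω₃e^{iθ₃}=r₄ω₄e^{iθ₄}.
Eliminating the other unknown: ω₃ = r₂ω₂ sin(θ₄−θ₂) / [r₃ sin(θ₃−θ₄)].
Numerator sine = +0.99377; denominator sine = +0.97196.
Result = 0.0537·1.61·(+0.99377) / (0.1994·(+0.97196)) = +0.44331 rad/s; magnitude 0.44331 rad/s.

0.443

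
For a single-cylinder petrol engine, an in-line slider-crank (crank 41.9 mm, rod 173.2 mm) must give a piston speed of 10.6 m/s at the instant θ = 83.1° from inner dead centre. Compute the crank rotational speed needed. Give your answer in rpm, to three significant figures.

2360

For an in-line slider-crank, |v_piston| = rω|sinθ|·[1 + r cosθ/√(L² − r² sin²θ)].
With r = 0.0419 m, L = 0.1732 m, θ = 83.1°: the bracketed kinematic factor |dx/dθ| = 0.042842 m.
ω = v/|dx/dθ| = 10.6/0.042842 = 247.42 rad/s.
N = 60ω/(2π) = 2362.7 rpm.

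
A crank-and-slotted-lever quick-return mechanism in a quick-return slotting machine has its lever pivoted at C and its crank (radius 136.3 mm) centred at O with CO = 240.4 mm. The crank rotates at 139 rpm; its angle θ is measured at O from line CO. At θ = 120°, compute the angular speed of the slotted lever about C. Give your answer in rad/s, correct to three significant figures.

0.733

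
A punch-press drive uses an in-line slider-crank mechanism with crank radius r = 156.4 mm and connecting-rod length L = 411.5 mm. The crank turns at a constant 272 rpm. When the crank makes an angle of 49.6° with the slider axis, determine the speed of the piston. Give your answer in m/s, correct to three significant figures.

ω = 2π·272/60 = 28.48 rad/s
For an in-line slider-crank, x = r cosθ + √(L² − r² sin²θ), so v = −rω sinθ·[1 + r cosθ/√(L² − r² sin²θ)].
With r = 0.1564 m, L = 0.4115 m, θ = 49.6°: √(L² − r² sin²θ) = 0.39389 m.
v = −0.1564·28.48·0.76154·[1 + 0.1564·0.64812/0.39389] = -4.2656 m/s.
|v| = 4.2656 m/s.

4.27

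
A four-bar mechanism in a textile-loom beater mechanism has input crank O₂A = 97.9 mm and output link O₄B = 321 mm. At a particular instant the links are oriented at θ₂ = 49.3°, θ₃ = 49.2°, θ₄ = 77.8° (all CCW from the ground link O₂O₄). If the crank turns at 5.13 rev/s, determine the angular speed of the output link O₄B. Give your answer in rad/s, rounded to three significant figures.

0.0358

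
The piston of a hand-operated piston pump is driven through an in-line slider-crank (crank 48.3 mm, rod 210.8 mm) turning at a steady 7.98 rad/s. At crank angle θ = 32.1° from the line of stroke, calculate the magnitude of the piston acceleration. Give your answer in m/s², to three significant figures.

2.92

ω = 7.98 rad/s
x(θ) = r cosθ + √(L² − r² sin²θ); with ω constant, a = ω²·d²x/dθ².
d²x/dθ² = −r cosθ − r²(cos2θ)/√u − r⁴ sin²2θ/(4u^{3/2}),  u = L² − r² sin²θ = 0.0437779 m².
Substituting r = 0.0483 m, L = 0.2108 m, θ = 32.1°: d²x/dθ² = -0.045889 m.
a = ω²·d²x/dθ² = (7.98)²·(-0.045889) = -2.9222 m/s²;  |a| = 2.9222 m/s².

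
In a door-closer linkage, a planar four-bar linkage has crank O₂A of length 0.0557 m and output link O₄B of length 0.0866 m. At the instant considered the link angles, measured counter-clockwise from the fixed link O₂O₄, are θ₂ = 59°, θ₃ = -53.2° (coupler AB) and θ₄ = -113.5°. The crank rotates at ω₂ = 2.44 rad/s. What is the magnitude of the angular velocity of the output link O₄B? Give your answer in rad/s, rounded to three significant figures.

ω₂ = 2.44 rad/s
Differentiating the loop-closure r₂e^{iθ₂}+r₃e^{iθ₃}=r₁+r₄e^{iθ₄} gives r₂ω₂e^{iθ₂}+r₃ω₃e^{iθ₃}=r₄ω₄e^{iθ₄}.
Eliminating the other unknown: ω₄ = r₂ω₂ sin(θ₂−θ₃) / [r₄ sin(θ₄−θ₃)].
Numerator sine = +0.92587; denominator sine = -0.86863.
Result = 0.0557·2.44·(+0.92587) / (0.0866·(-0.86863)) = -1.6728 rad/s; magnitude 1.6728 rad/s.

1.67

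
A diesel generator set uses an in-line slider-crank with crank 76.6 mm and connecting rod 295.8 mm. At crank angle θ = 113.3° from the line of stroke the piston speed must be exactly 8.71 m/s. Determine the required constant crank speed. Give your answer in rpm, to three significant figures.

1320

For an in-line slider-crank, |v_piston| = rω|sinθ|·[1 + r cosθ/√(L² − r² sin²θ)].
With r = 0.0766 m, L = 0.2958 m, θ = 113.3°: the bracketed kinematic factor |dx/dθ| = 0.062934 m.
ω = v/|dx/dθ| = 8.71/0.062934 = 138.4 rad/s.
N = 60ω/(2π) = 1321.6 rpm.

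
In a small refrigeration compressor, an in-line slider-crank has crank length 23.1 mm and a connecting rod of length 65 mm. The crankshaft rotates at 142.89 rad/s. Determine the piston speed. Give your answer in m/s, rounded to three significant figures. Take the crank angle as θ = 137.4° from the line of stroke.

ω = 142.9 rad/s
For an in-line slider-crank, x = r cosθ + √(L² − r² sin²θ), so v = −rω sinθ·[1 + r cosθ/√(L² − r² sin²θ)].
With r = 0.0231 m, L = 0.065 m, θ = 137.4°: √(L² − r² sin²θ) = 0.063091 m.
v = −0.0231·142.9·0.67688·[1 + 0.0231·-0.73610/0.063091] = -1.6321 m/s.
|v| = 1.6321 m/s.

1.63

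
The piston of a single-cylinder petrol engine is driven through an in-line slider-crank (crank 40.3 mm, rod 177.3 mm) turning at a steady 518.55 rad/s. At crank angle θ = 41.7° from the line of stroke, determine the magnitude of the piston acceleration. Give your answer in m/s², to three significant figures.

ω = 518.5 rad/s
x(θ) = r cosθ + √(L² − r² sin²θ); with ω constant, a = ω²·d²x/dθ².
d²x/dθ² = −r cosθ − r²(cos2θ)/√u − r⁴ sin²2θ/(4u^{3/2}),  u = L² − r² sin²θ = 0.0307166 m².
Substituting r = 0.0403 m, L = 0.1773 m, θ = 41.7°: d²x/dθ² = -0.031275 m.
a = ω²·d²x/dθ² = (518.5)²·(-0.031275) = -8409.8 m/s²;  |a| = 8409.8 m/s².

8410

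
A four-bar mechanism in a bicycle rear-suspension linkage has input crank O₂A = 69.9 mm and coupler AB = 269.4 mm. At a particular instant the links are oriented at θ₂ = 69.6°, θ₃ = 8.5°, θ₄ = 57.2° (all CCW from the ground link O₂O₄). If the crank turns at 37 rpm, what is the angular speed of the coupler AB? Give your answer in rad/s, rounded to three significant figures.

ω₂ = 3.875 rad/s (from 37 rpm).
Differentiating the loop-closure r₂e^{iθ₂}+r₃e^{iθ₃}=r₁+r₄e^{iθ₄} gives r₂ω₂e^{iθ₂}+r₃ω₃e^{iθ₃}=r₄ω₄e^{iθ₄}.
Eliminating the other unknown: ω₃ = r₂ω₂ sin(θ₄−θ₂) / [r₃ sin(θ₃−θ₄)].
Numerator sine = -0.21474; denominator sine = -0.75126.
Result = 0.0699·3.875·(-0.21474) / (0.2694·(-0.75126)) = +0.28736 rad/s; magnitude 0.28736 rad/s.

0.287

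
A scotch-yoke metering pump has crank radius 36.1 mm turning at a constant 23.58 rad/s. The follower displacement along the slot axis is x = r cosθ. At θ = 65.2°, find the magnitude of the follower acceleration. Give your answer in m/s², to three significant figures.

8.42

ω = 23.58 rad/s
x = r cosθ ⇒ ẍ = −rω² cosθ (ω constant).
|a| = rω²|cosθ| = 0.0361·(23.58)²·|cos 65.2°| = 8.4193 m/s².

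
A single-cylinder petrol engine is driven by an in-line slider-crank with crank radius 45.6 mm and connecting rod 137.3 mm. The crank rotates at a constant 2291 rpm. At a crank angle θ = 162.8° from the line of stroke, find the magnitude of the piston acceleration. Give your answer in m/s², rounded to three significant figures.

1780

ω = 2π·2291/60 = 239.9 rad/s
x(θ) = r cosθ + √(L² − r² sin²θ); with ω constant, a = ω²·d²x/dθ².
d²x/dθ² = −r cosθ − r²(cos2θ)/√u − r⁴ sin²2θ/(4u^{3/2}),  u = L² − r² sin²θ = 0.0186695 m².
Substituting r = 0.0456 m, L = 0.1373 m, θ = 162.8°: d²x/dθ² = +0.030869 m.
a = ω²·d²x/dθ² = (239.9)²·(+0.030869) = +1776.7 m/s²;  |a| = 1776.7 m/s².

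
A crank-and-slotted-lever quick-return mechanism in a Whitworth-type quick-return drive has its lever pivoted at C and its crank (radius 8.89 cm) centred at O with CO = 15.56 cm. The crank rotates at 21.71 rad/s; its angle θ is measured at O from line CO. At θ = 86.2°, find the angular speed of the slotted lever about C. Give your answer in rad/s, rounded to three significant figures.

ω = 21.71 rad/s
Crank pin A relative to C: A = (d + r cosθ, r sinθ); lever angle φ = atan2(r sinθ, d + r cosθ).
Differentiating tanφ: φ̇ = rω(d cosθ + r)/(d² + r² + 2dr cosθ).
d² + r² + 2dr cosθ = |CA|² = 0.0339481 m²;  d cosθ + r = +0.099212 m.
|ω_lever| = |0.0889·21.71·+0.099212| / 0.0339481 = 5.6404 rad/s.

5.64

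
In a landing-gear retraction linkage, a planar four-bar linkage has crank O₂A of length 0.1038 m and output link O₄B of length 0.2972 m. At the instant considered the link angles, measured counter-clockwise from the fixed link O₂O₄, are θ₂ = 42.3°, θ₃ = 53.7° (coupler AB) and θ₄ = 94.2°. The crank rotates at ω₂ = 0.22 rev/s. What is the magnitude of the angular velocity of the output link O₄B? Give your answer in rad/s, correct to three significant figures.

0.147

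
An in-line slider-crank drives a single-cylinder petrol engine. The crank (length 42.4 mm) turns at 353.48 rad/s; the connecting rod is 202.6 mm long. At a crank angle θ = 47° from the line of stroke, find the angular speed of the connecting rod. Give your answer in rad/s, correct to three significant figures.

51.1

ω = 353.5 rad/s
The rod makes angle φ with the slider axis where L sinφ = r sinθ; differentiating, L cosφ·φ̇ = r ω cosθ.
L cosφ = √(L² − r² sin²θ) = 0.20021 m.
|ω_rod| = r ω |cosθ| / √(L² − r² sin²θ) = 0.0424·353.5·0.68200/0.20021 = 51.053 rad/s.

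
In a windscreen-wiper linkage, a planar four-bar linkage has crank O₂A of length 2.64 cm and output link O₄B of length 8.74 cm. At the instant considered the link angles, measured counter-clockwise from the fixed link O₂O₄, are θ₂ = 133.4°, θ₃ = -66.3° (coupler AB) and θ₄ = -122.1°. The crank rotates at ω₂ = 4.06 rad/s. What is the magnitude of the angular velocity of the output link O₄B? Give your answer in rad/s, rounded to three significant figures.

ω₂ = 4.06 rad/s
Differentiating the loop-closure r₂e^{iθ₂}+r₃e^{iθ₃}=r₁+r₄e^{iθ₄} gives r₂ω₂e^{iθ₂}+r₃ω₃e^{iθ₃}=r₄ω₄e^{iθ₄}.
Eliminating the other unknown: ω₄ = r₂ω₂ sin(θ₂−θ₃) / [r₄ sin(θ₄−θ₃)].
Numerator sine = -0.33710; denominator sine = -0.82708.
Result = 0.0264·4.06·(-0.33710) / (0.0874·(-0.82708)) = +0.49983 rad/s; magnitude 0.49983 rad/s.

0.500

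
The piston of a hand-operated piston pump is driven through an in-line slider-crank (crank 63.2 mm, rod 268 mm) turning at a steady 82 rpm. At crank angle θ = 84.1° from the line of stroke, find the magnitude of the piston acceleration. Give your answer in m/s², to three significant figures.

0.627

ω = 2π·82/60 = 8.587 rad/s
x(θ) = r cosθ + √(L² − r² sin²θ); with ω constant, a = ω²·d²x/dθ².
d²x/dθ² = −r cosθ − r²(cos2θ)/√u − r⁴ sin²2θ/(4u^{3/2}),  u = L² − r² sin²θ = 0.067872 m².
Substituting r = 0.0632 m, L = 0.268 m, θ = 84.1°: d²x/dθ² = +0.0085017 m.
a = ω²·d²x/dθ² = (8.587)²·(+0.0085017) = +0.62689 m/s²;  |a| = 0.62689 m/s².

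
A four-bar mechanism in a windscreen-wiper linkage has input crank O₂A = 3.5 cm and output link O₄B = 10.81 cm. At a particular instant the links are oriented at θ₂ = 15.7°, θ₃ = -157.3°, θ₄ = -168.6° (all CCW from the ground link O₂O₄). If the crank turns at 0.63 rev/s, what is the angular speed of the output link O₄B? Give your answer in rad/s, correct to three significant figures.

ω₂ = 3.958 rad/s (from 0.63 rev/s).
Differentiating the loop-closure r₂e^{iθ₂}+r₃e^{iθ₃}=r₁+r₄e^{iθ₄} gives r₂ω₂e^{iθ₂}+r₃ω₃e^{iθ₃}=r₄ω₄e^{iθ₄}.
Eliminating the other unknown: ω₄ = r₂ω₂ sin(θ₂−θ₃) / [r₄ sin(θ₄−θ₃)].
Numerator sine = +0.12187; denominator sine = -0.19595.
Result = 0.035·3.958·(+0.12187) / (0.1081·(-0.19595)) = -0.79711 rad/s; magnitude 0.79711 rad/s.

0.797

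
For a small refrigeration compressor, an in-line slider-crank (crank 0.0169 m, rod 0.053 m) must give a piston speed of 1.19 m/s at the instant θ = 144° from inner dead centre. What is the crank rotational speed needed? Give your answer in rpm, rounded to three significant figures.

For an in-line slider-crank, |v_piston| = rω|sinθ|·[1 + r cosθ/√(L² − r² sin²θ)].
With r = 0.0169 m, L = 0.053 m, θ = 144°: the bracketed kinematic factor |dx/dθ| = 0.0073248 m.
ω = v/|dx/dθ| = 1.19/0.0073248 = 162.46 rad/s.
N = 60ω/(2π) = 1551.4 rpm.

1550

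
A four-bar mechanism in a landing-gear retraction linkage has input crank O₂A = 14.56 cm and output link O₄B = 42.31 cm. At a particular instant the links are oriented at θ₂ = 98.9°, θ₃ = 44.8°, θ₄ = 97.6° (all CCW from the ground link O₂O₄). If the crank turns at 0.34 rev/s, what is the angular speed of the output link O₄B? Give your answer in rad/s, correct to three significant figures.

ω₂ = 2.136 rad/s (from 0.34 rev/s).
Differentiating the loop-closure r₂e^{iθ₂}+r₃e^{iθ₃}=r₁+r₄e^{iθ₄} gives r₂ω₂e^{iθ₂}+r₃ω₃e^{iθ₃}=r₄ω₄e^{iθ₄}.
Eliminating the other unknown: ω₄ = r₂ω₂ sin(θ₂−θ₃) / [r₄ sin(θ₄−θ₃)].
Numerator sine = +0.81004; denominator sine = +0.79653.
Result = 0.1456·2.136·(+0.81004) / (0.4231·(+0.79653)) = +0.74762 rad/s; magnitude 0.74762 rad/s.

0.748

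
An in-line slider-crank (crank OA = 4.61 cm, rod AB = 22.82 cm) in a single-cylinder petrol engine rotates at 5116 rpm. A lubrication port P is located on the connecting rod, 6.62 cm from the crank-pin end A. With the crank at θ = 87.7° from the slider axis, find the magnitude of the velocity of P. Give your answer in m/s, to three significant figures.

ω = 535.7 rad/s.  Crank-pin speed |V_A| = rω = 24.698 m/s, perpendicular to OA.
Rod angle: sinφ = −(r/L) sinθ ⇒ φ = -11.645°; ω_rod = −rω cosθ/√(L²−r²sin²θ) = -4.4347 rad/s.
V_P = V_A + ω_rod × AP, with AP = 0.0662 m along the rod.
Components: V_Px = −rω sinθ − a·ω_rod·sinφ = -24.737 m/s;  V_Py = rω cosθ + a·ω_rod·cosφ = +0.70364 m/s.
|V_P| = √(V_Px² + V_Py²) = 24.747 m/s.

24.7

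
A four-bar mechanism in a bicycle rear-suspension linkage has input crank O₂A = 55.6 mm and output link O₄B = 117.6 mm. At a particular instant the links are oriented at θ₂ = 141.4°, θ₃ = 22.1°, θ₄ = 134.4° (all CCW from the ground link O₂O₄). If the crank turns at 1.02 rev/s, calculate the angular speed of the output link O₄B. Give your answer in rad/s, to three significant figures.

ω₂ = 6.409 rad/s (from 1.02 rev/s).
Differentiating the loop-closure r₂e^{iθ₂}+r₃e^{iθ₃}=r₁+r₄e^{iθ₄} gives r₂ω₂e^{iθ₂}+r₃ω₃e^{iθ₃}=r₄ω₄e^{iθ₄}.
Eliminating the other unknown: ω₄ = r₂ω₂ sin(θ₂−θ₃) / [r₄ sin(θ₄−θ₃)].
Numerator sine = +0.87207; denominator sine = +0.92521.
Result = 0.0556·6.409·(+0.87207) / (0.1176·(+0.92521)) = +2.856 rad/s; magnitude 2.856 rad/s.

2.86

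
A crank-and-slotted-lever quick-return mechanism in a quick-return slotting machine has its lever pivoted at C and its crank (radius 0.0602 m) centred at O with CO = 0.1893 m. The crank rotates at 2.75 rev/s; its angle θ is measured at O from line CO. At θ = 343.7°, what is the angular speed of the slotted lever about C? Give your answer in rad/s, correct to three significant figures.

ω = 17.28 rad/s (from 2.75 rev/s).
Crank pin A relative to C: A = (d + r cosθ, r sinθ); lever angle φ = atan2(r sinθ, d + r cosθ).
Differentiating tanφ: φ̇ = rω(d cosθ + r)/(d² + r² + 2dr cosθ).
d² + r² + 2dr cosθ = |CA|² = 0.0613341 m²;  d cosθ + r = +0.24189 m.
|ω_lever| = |0.0602·17.28·+0.24189| / 0.0613341 = 4.1023 rad/s.

4.10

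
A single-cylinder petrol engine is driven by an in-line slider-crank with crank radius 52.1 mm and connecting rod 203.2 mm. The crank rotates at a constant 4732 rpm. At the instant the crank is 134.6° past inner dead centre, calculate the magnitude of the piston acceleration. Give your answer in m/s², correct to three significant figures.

8970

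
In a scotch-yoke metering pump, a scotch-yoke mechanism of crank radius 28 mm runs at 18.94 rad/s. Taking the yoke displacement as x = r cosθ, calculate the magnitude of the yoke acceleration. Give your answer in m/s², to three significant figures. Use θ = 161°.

9.50

ω = 18.94 rad/s
x = r cosθ ⇒ ẍ = −rω² cosθ (ω constant).
|a| = rω²|cosθ| = 0.028·(18.94)²·|cos 161°| = 9.497 m/s².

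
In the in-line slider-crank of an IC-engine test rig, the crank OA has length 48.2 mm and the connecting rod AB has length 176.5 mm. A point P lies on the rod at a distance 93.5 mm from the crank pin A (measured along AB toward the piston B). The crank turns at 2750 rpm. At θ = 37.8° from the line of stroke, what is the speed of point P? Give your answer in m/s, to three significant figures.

ω = 288 rad/s.  Crank-pin speed |V_A| = rω = 13.881 m/s, perpendicular to OA.
Rod angle: sinφ = −(r/L) sinθ ⇒ φ = -9.635°; ω_rod = −rω cosθ/√(L²−r²sin²θ) = -63.03 rad/s.
V_P = V_A + ω_rod × AP, with AP = 0.0935 m along the rod.
Components: V_Px = −rω sinθ − a·ω_rod·sinφ = -9.4939 m/s;  V_Py = rω cosθ + a·ω_rod·cosφ = +5.1577 m/s.
|V_P| = √(V_Px² + V_Py²) = 10.804 m/s.

10.8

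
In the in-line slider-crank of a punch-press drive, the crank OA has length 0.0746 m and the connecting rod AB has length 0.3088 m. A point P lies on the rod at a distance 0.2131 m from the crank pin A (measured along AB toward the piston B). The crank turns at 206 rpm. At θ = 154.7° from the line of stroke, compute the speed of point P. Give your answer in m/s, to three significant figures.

0.737

ω = 21.57 rad/s.  Crank-pin speed |V_A| = rω = 1.6093 m/s, perpendicular to OA.
Rod angle: sinφ = −(r/L) sinθ ⇒ φ = -5.926°; ω_rod = −rω cosθ/√(L²−r²sin²θ) = +4.7369 rad/s.
V_P = V_A + ω_rod × AP, with AP = 0.2131 m along the rod.
Components: V_Px = −rω sinθ − a·ω_rod·sinφ = -0.58353 m/s;  V_Py = rω cosθ + a·ω_rod·cosφ = -0.4509 m/s.
|V_P| = √(V_Px² + V_Py²) = 0.73744 m/s.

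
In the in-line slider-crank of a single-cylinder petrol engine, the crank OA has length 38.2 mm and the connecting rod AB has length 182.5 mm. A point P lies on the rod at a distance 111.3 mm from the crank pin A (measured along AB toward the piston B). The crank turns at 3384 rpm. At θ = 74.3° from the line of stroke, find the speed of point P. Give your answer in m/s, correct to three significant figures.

13.6

ω = 354.4 rad/s.  Crank-pin speed |V_A| = rω = 13.537 m/s, perpendicular to OA.
Rod angle: sinφ = −(r/L) sinθ ⇒ φ = -11.625°; ω_rod = −rω cosθ/√(L²−r²sin²θ) = -20.492 rad/s.
V_P = V_A + ω_rod × AP, with AP = 0.1113 m along the rod.
Components: V_Px = −rω sinθ − a·ω_rod·sinφ = -13.492 m/s;  V_Py = rω cosθ + a·ω_rod·cosφ = +1.4291 m/s.
|V_P| = √(V_Px² + V_Py²) = 13.567 m/s.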